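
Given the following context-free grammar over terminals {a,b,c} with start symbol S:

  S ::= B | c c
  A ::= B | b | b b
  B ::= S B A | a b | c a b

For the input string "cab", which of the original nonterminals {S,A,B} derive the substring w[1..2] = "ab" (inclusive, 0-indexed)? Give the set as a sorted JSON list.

Convert to CNF:
  S -> S X7 | T0 T1 | T2 T2 | T2 X8
  A -> S X3 | T0 T1 | T1 T1 | T2 X4 | b
  B -> S X5 | T0 T1 | T2 X6
  T0 -> a
  T1 -> b
  T2 -> c
  X3 -> B A
  X4 -> T0 T1
  X5 -> B A
  X6 -> T0 T1
  X7 -> B A
  X8 -> T0 T1

CYK fill — only the sub-triangle for w[1..2]:
  [1..1]={T0}  "a"  orig:{}
  [2..2]={A,T1}  "b"  orig:{A}
  [1..2]={A,B,S,X4,X6,X8}  "ab"  orig:{A,B,S}

Original NTs in T[1,2] deriving "ab": ["A", "B", "S"]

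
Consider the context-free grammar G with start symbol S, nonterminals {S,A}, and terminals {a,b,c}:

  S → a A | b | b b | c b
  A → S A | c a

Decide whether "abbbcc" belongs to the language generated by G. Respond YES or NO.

Convert to CNF:
  S -> T0 T2 | T1 A | T2 T2 | b
  A -> S A | T0 T1
  T0 -> c
  T1 -> a
  T2 -> b

CYK table (by increasing span):
  T[0,0] 'a' = {T1}  orig:{}
  T[1,1] 'b' = {S,T2}  orig:{S}
  T[2,2] 'b' = {S,T2}  orig:{S}
  T[3,3] 'b' = {S,T2}  orig:{S}
  T[4,4] 'c' = {T0}  orig:{}
  T[5,5] 'c' = {T0}  orig:{}
  T[0,1] 'ab' = ∅
  T[1,2] 'bb' = {S}
  T[2,3] 'bb' = {S}
  T[3,4] 'bc' = ∅
  T[4,5] 'cc' = ∅
  T[0,2] 'abb' = ∅
  T[1,3] 'bbb' = ∅
  T[2,4] 'bbc' = ∅
  T[3,5] 'bcc' = ∅
  T[0,3] 'abbb' = ∅
  T[1,4] 'bbbc' = ∅
  T[2,5] 'bbcc' = ∅
  T[0,4] 'abbbc' = ∅
  T[1,5] 'bbbcc' = ∅
  T[0,5] 'abbbcc' = ∅

S ∉ T[0,5] ⇒ NO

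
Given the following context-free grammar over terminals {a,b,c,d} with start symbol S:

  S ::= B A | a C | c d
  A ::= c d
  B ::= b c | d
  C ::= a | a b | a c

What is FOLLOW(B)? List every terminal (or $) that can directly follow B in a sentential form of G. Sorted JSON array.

Compute FIRST by fixpoint:
round 1:
  A via A→c d: +{c}
  B via B→b c: +{b}
  B via B→d: +{d}
  C via C→a: +{a}
  S via S→B A: +{b,d}
  S via S→a C: +{a}
  S via S→c d: +{c}
  FIRST(S)={a,b,c,d}  FIRST(A)={c}  FIRST(B)={b,d}  FIRST(C)={a}
round 2: — fixpoint
  FIRST(S)={a,b,c,d}  FIRST(A)={c}  FIRST(B)={b,d}  FIRST(C)={a}

FOLLOW sets:
initialize: $ ∈ FOLLOW(S)
pass 1:
  S→B A: FOLLOW(B) ⊇ FIRST(A) = {c}; new: +{c}
  S→B A: FOLLOW(A) ⊇ FOLLOW(S) ⊇ {$}; new: +{$}
  S→a C: FOLLOW(C) ⊇ FOLLOW(S) ⊇ {$}; new: +{$}
  FOLLOW[S]={$}  FOLLOW[A]={$}  FOLLOW[B]={c}  FOLLOW[C]={$}
pass 2: done
  FOLLOW[S]={$}  FOLLOW[A]={$}  FOLLOW[B]={c}  FOLLOW[C]={$}

FOLLOW(B) = ["c"]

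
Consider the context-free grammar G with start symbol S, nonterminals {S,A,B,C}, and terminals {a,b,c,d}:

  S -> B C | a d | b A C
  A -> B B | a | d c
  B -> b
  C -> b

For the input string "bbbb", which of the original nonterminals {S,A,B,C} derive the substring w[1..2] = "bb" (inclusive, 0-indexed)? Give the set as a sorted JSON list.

CNF form of G:
  S -> B C | T2 T0 | T3 X4
  A -> B B | T0 T1 | a
  B -> b
  C -> b
  T0 -> d
  T1 -> c
  T2 -> a
  T3 -> b
  X4 -> A C

CYK fill (cells [i..j] with 1 ≤ i ≤ j ≤ 2 only):
  [1..1]={B,C,T3}  "b"  orig:{B,C}
  [2..2]={B,C,T3}  "b"  orig:{B,C}
  [1..2]={A,S}  "bb"

Original NTs in T[1,2] deriving "bb": ["A", "S"]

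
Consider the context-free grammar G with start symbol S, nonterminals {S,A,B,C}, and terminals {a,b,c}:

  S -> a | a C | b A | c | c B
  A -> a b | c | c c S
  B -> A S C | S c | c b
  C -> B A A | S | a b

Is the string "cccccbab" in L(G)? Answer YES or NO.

Convert to CNF:
  S -> T0 C | T1 A | T2 B | a | c
  A -> T0 T1 | T2 X3 | c
  B -> A X4 | S T2 | T2 T1
  C -> B X5 | T0 C | T0 T1 | T1 A | T2 B | a | c
  T0 -> a
  T1 -> b
  T2 -> c
  X3 -> T2 S
  X4 -> S C
  X5 -> A A

CYK table (by increasing span):
  cell(0,0) c: {A,C,S,T2}  orig:{A,C,S}
  cell(1,1) c: {A,C,S,T2}  orig:{A,C,S}
  cell(2,2) c: {A,C,S,T2}  orig:{A,C,S}
  cell(3,3) c: {A,C,S,T2}  orig:{A,C,S}
  cell(4,4) c: {A,C,S,T2}  orig:{A,C,S}
  cell(5,5) b: {T1}  orig:{}
  cell(6,6) a: {C,S,T0}  orig:{C,S}
  cell(7,7) b: {T1}  orig:{}
  cell(0,1) cc: {B,X3,X4,X5}  orig:{B}
  cell(1,2) cc: {B,X3,X4,X5}  orig:{B}
  cell(2,3) cc: {B,X3,X4,X5}  orig:{B}
  cell(3,4) cc: {B,X3,X4,X5}  orig:{B}
  cell(4,5) cb: {B}
  cell(5,6) ba: ∅
  cell(6,7) ab: {A,C}
  cell(0,2) ccc: {A,B,C,S}
  cell(1,3) ccc: {A,B,C,S}
  cell(2,4) ccc: {A,B,C,S}
  cell(3,5) ccb: {C,S}
  cell(4,6) cba: ∅
  cell(5,7) bab: {C,S}
  cell(0,3) cccc: {B,C,S,X3,X4,X5}  orig:{B,C,S}
  cell(1,4) cccc: {B,C,S,X3,X4,X5}  orig:{B,C,S}
  cell(2,5) cccb: {X3,X4}  orig:{}
  cell(3,6) ccba: {X4}  orig:{}
  cell(4,7) cbab: {X3,X4}  orig:{}
  cell(0,4) ccccc: {A,B,C,S,X3,X4}  orig:{A,B,C,S}
  cell(1,5) ccccb: {A,B}
  cell(2,6) cccba: {B}
  cell(3,7) ccbab: {A,B,X4}  orig:{A,B}
  cell(0,5) cccccb: {C,S,X4,X5}  orig:{C,S}
  cell(1,6) ccccba: {C,S}
  cell(2,7) cccbab: {B,C,S,X4,X5}  orig:{B,C,S}
  cell(0,6) cccccba: {B,X3,X4}  orig:{B}
  cell(1,7) ccccbab: {B,C,S,X3,X4,X5}  orig:{B,C,S}
  cell(0,7) cccccbab: {A,B,C,S,X3,X4,X5}  orig:{A,B,C,S}

S ∈ T[0,7] ⇒ YES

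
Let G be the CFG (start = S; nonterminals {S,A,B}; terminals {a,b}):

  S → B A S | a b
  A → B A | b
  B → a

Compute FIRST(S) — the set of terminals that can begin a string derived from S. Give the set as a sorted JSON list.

FIRST sets, iterate to fixpoint:
[1]
  A via A→b: +{b}
  B via B→a: +{a}
  S via S→B A S: +{a}
  S: {a}  A: {b}  B: {a}
[2]
  A via A→B A: +{a}
  S: {a}  A: {a,b}  B: {a}
[3] — fixpoint
  S: {a}  A: {a,b}  B: {a}

FIRST(S) = ["a"]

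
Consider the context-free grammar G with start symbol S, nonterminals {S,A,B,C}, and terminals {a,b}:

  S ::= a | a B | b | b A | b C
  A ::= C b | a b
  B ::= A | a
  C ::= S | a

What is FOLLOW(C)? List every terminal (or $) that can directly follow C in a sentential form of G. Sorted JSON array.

FIRST sets, iterate to fixpoint:
pass 1:
  A via A→a b: +{a}
  B via B→A: +{a}
  C via C→a: +{a}
  S via S→a: +{a}
  S via S→b: +{b}
  S: {a,b}  A: {a}  B: {a}  C: {a}
pass 2:
  C via C→S: +{b}
  S: {a,b}  A: {a}  B: {a}  C: {a,b}
pass 3:
  A via A→C b: +{b}
  B via B→A: +{b}
  S: {a,b}  A: {a,b}  B: {a,b}  C: {a,b}
pass 4: done
  S: {a,b}  A: {a,b}  B: {a,b}  C: {a,b}

FOLLOW iteration:
FOLLOW(S) := {$}
[1]
  A→C b: FOLLOW(C) ⊇ FIRST(b) = {b}; new: +{b}
  C→S: FOLLOW(S) ⊇ FOLLOW(C) ⊇ {b}; new: +{b}
  S→a B: FOLLOW(B) ⊇ FOLLOW(S) ⊇ {$,b}; new: +{$,b}
  S→b A: FOLLOW(A) ⊇ FOLLOW(S) ⊇ {$,b}; new: +{$,b}
  S→b C: FOLLOW(C) ⊇ FOLLOW(S) ⊇ {$,b}; new: +{$}
  FOLLOW[S]={$,b}  FOLLOW[A]={$,b}  FOLLOW[B]={$,b}  FOLLOW[C]={$,b}
[2] — fixpoint
  FOLLOW[S]={$,b}  FOLLOW[A]={$,b}  FOLLOW[B]={$,b}  FOLLOW[C]={$,b}

FOLLOW(C) = ["$", "b"]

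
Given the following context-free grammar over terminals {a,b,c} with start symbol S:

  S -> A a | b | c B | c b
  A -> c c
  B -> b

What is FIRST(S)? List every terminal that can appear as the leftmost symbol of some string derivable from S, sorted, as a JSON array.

FIRST sets, iterate to fixpoint:
round 1:
  A via A→c c: +{c}
  B via B→b: +{b}
  S via S→A a: +{c}
  S via S→b: +{b}
  FIRST[S]={b,c}  FIRST[A]={c}  FIRST[B]={b}
round 2: (no change)
  FIRST[S]={b,c}  FIRST[A]={c}  FIRST[B]={b}

FIRST(S) = ["b", "c"]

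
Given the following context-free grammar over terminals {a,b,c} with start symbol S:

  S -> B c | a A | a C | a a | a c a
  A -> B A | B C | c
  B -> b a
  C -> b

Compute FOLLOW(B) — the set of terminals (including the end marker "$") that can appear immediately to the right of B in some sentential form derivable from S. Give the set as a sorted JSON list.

FIRST sets, iterate to fixpoint:
round 1:
  A via A→c: +{c}
  B via B→b a: +{b}
  C via C→b: +{b}
  S via S→B c: +{b}
  S via S→a A: +{a}
  FIRST(S)={a,b}  FIRST(A)={c}  FIRST(B)={b}  FIRST(C)={b}
round 2:
  A via A→B A: +{b}
  FIRST(S)={a,b}  FIRST(A)={b,c}  FIRST(B)={b}  FIRST(C)={b}
round 3: (no change)
  FIRST(S)={a,b}  FIRST(A)={b,c}  FIRST(B)={b}  FIRST(C)={b}

FOLLOW sets:
FOLLOW(S) := {$}
round 1:
  A→B A: FOLLOW(B) ⊇ FIRST(A) = {b,c}; new: +{b,c}
  S→a A: FOLLOW(A) ⊇ FOLLOW(S) ⊇ {$}; new: +{$}
  S→a C: FOLLOW(C) ⊇ FOLLOW(S) ⊇ {$}; new: +{$}
  FOLLOW(S)={$}  FOLLOW(A)={$}  FOLLOW(B)={b,c}  FOLLOW(C)={$}
round 2: (stable)
  FOLLOW(S)={$}  FOLLOW(A)={$}  FOLLOW(B)={b,c}  FOLLOW(C)={$}

FOLLOW(B) = ["b", "c"]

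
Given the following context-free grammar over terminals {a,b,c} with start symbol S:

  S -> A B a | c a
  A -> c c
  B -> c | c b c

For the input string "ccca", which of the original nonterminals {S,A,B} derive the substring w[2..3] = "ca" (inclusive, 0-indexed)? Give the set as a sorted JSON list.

Convert to CNF:
  S -> A X4 | T0 T2
  A -> T0 T0
  B -> T0 X3 | c
  T0 -> c
  T1 -> b
  T2 -> a
  X3 -> T1 T0
  X4 -> B T2

Fill CYK table bottom-up (cells [i..j] with 2 ≤ i ≤ j ≤ 3 only):
  cell(2,2) c: {B,T0}  orig:{B}
  cell(3,3) a: {T2}  orig:{}
  cell(2,3) ca: {S,X4}  orig:{S}

Original NTs in T[2,3] deriving "ca": ["S"]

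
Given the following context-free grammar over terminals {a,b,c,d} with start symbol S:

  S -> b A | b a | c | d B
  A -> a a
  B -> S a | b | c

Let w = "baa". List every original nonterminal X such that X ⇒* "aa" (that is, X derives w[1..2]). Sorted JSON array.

Convert to CNF:
  S -> T1 A | T1 T0 | T2 B | c
  A -> T0 T0
  B -> S T0 | b | c
  T0 -> a
  T1 -> b
  T2 -> d

CYK table (by increasing span) — only the sub-triangle for w[1..2]:
  [1..1]={T0}  "a"  orig:{}
  [2..2]={T0}  "a"  orig:{}
  [1..2]={A}  "aa"

Original NTs in T[1,2] deriving "aa": ["A"]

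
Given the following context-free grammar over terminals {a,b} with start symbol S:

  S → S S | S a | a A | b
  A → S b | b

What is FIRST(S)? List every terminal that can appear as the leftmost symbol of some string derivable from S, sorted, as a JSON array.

FIRST sets, iterate to fixpoint:
round 1:
  A via A→b: +{b}
  S via S→a A: +{a}
  S via S→b: +{b}
  S: {a,b}  A: {b}
round 2:
  A via A→S b: +{a}
  S: {a,b}  A: {a,b}
round 3: done
  S: {a,b}  A: {a,b}

FIRST(S) = ["a", "b"]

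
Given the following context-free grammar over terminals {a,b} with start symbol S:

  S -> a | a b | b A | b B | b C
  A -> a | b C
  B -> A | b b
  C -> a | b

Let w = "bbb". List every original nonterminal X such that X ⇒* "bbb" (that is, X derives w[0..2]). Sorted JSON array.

CNF form of G:
  S -> T0 A | T0 B | T0 C | T1 T0 | a
  A -> T0 C | a
  B -> T0 C | T0 T0 | a
  C -> a | b
  T0 -> b
  T1 -> a

CYK fill — only the sub-triangle for w[0..2]:
  [0..0]={C,T0}  "b"  orig:{C}
  [1..1]={C,T0}  "b"  orig:{C}
  [2..2]={C,T0}  "b"  orig:{C}
  [0..1]={A,B,S}  "bb"
  [1..2]={A,B,S}  "bb"
  [0..2]={S}  "bbb"

Original NTs in T[0,2] deriving "bbb": ["S"]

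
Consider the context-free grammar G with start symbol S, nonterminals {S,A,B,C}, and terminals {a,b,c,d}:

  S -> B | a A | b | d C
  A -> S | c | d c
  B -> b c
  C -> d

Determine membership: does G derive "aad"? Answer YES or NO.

Convert to CNF:
  S -> T0 A | T1 T2 | T3 C | b
  A -> T0 A | T1 T2 | T3 C | T3 T2 | b | c
  B -> T1 T2
  C -> d
  T0 -> a
  T1 -> b
  T2 -> c
  T3 -> d

Fill CYK table bottom-up:
  T[0,0] 'a' = {T0}  orig:{}
  T[1,1] 'a' = {T0}  orig:{}
  T[2,2] 'd' = {C,T3}  orig:{C}
  T[0,1] 'aa' = ∅
  T[1,2] 'ad' = ∅
  T[0,2] 'aad' = ∅

S ∉ T[0,2] ⇒ NO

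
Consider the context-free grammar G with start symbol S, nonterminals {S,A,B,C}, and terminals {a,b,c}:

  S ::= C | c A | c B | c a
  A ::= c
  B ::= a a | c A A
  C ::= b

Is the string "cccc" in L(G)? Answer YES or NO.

Convert to CNF:
  S -> T1 A | T1 B | T1 T0 | b
  A -> c
  B -> T0 T0 | T1 X2
  C -> b
  T0 -> a
  T1 -> c
  X2 -> A A

CYK table (by increasing span):
  [0..0]={A,T1}  "c"  orig:{A}
  [1..1]={A,T1}  "c"  orig:{A}
  [2..2]={A,T1}  "c"  orig:{A}
  [3..3]={A,T1}  "c"  orig:{A}
  [0..1]={S,X2}  "cc"  orig:{S}
  [1..2]={S,X2}  "cc"  orig:{S}
  [2..3]={S,X2}  "cc"  orig:{S}
  [0..2]={B}  "ccc"
  [1..3]={B}  "ccc"
  [0..3]={S}  "cccc"

S ∈ T[0,3] ⇒ YES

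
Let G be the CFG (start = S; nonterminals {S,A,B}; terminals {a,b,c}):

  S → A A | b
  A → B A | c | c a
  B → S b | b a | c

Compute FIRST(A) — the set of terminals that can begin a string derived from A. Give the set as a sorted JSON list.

Compute FIRST by fixpoint:
round 1:
  A via A→c: +{c}
  B via B→b a: +{b}
  B via B→c: +{c}
  S via S→A A: +{c}
  S via S→b: +{b}
  FIRST(S)={b,c}  FIRST(A)={c}  FIRST(B)={b,c}
round 2:
  A via A→B A: +{b}
  FIRST(S)={b,c}  FIRST(A)={b,c}  FIRST(B)={b,c}
round 3: (stable)
  FIRST(S)={b,c}  FIRST(A)={b,c}  FIRST(B)={b,c}

FIRST(A) = ["b", "c"]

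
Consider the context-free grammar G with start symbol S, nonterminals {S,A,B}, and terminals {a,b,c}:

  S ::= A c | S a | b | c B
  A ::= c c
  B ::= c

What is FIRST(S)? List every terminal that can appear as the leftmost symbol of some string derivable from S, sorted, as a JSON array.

FIRST sets, iterate to fixpoint:
pass 1:
  A via A→c c: +{c}
  B via B→c: +{c}
  S via S→A c: +{c}
  S via S→b: +{b}
  FIRST(S)={b,c}  FIRST(A)={c}  FIRST(B)={c}
pass 2: — fixpoint
  FIRST(S)={b,c}  FIRST(A)={c}  FIRST(B)={c}

FIRST(S) = ["b", "c"]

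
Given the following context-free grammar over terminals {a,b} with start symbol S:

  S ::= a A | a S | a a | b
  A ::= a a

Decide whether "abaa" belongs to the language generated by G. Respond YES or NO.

CNF form of G:
  S -> T0 A | T0 S | T0 T0 | b
  A -> T0 T0
  T0 -> a

Fill CYK table bottom-up:
  [0..0]={T0}  "a"  orig:{}
  [1..1]={S}  "b"
  [2..2]={T0}  "a"  orig:{}
  [3..3]={T0}  "a"  orig:{}
  [0..1]={S}  "ab"
  [1..2]=∅  "ba"
  [2..3]={A,S}  "aa"
  [0..2]=∅  "aba"
  [1..3]=∅  "baa"
  [0..3]=∅  "abaa"

S ∉ T[0,3] ⇒ NO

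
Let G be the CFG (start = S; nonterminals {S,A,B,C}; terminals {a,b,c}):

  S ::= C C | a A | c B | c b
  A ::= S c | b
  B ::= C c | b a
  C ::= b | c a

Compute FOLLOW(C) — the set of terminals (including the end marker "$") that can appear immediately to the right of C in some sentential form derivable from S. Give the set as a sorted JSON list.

Compute FIRST by fixpoint:
[1]
  A via A→b: +{b}
  B via B→b a: +{b}
  C via C→b: +{b}
  C via C→c a: +{c}
  S via S→C C: +{b,c}
  S via S→a A: +{a}
  FIRST(S)={a,b,c}  FIRST(A)={b}  FIRST(B)={b}  FIRST(C)={b,c}
[2]
  A via A→S c: +{a,c}
  B via B→C c: +{c}
  FIRST(S)={a,b,c}  FIRST(A)={a,b,c}  FIRST(B)={b,c}  FIRST(C)={b,c}
[3] (no change)
  FIRST(S)={a,b,c}  FIRST(A)={a,b,c}  FIRST(B)={b,c}  FIRST(C)={b,c}

FOLLOW iteration:
seed FOLLOW(S) with $
pass 1:
  A→S c: FOLLOW(S) ⊇ FIRST(c) = {c}; new: +{c}
  B→C c: FOLLOW(C) ⊇ FIRST(c) = {c}; new: +{c}
  S→C C: FOLLOW(C) ⊇ FIRST(C) = {b,c}; new: +{b}
  S→C C: FOLLOW(C) ⊇ FOLLOW(S) ⊇ {$,c}; new: +{$}
  S→a A: FOLLOW(A) ⊇ FOLLOW(S) ⊇ {$,c}; new: +{$,c}
  S→c B: FOLLOW(B) ⊇ FOLLOW(S) ⊇ {$,c}; new: +{$,c}
  FOLLOW(S)={$,c}  FOLLOW(A)={$,c}  FOLLOW(B)={$,c}  FOLLOW(C)={$,b,c}
pass 2: (stable)
  FOLLOW(S)={$,c}  FOLLOW(A)={$,c}  FOLLOW(B)={$,c}  FOLLOW(C)={$,b,c}

FOLLOW(C) = ["$", "b", "c"]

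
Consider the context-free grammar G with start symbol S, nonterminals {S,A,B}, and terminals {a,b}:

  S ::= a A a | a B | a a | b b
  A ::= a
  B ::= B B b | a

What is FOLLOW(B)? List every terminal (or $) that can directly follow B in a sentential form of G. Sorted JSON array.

FIRST sets, iterate to fixpoint:
[1]
  A via A→a: +{a}
  B via B→a: +{a}
  S via S→a A a: +{a}
  S via S→b b: +{b}
  S: {a,b}  A: {a}  B: {a}
[2] — fixpoint
  S: {a,b}  A: {a}  B: {a}

Compute FOLLOW by fixpoint:
seed FOLLOW(S) with $
iter 1:
  B→B B b: FOLLOW(B) ⊇ FIRST(B) = {a}; new: +{a}
  B→B B b: FOLLOW(B) ⊇ FIRST(b) = {b}; new: +{b}
  S→a A a: FOLLOW(A) ⊇ FIRST(a) = {a}; new: +{a}
  S→a B: FOLLOW(B) ⊇ FOLLOW(S) ⊇ {$}; new: +{$}
  FOLLOW[S]={$}  FOLLOW[A]={a}  FOLLOW[B]={$,a,b}
iter 2: (no change)
  FOLLOW[S]={$}  FOLLOW[A]={a}  FOLLOW[B]={$,a,b}

FOLLOW(B) = ["$", "a", "b"]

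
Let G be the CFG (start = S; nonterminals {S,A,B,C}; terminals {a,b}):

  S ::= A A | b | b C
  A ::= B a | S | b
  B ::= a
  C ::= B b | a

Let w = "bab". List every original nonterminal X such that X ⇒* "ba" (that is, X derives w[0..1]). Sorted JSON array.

CNF form of G:
  S -> A A | T1 C | b
  A -> A A | B T0 | T1 C | b
  B -> a
  C -> B T1 | a
  T0 -> a
  T1 -> b

CYK fill, restricted to cells inside w[0..1]:
  [0..0]={A,S,T1}  "b"  orig:{A,S}
  [1..1]={B,C,T0}  "a"  orig:{B,C}
  [0..1]={A,S}  "ba"

Original NTs in T[0,1] deriving "ba": ["A", "S"]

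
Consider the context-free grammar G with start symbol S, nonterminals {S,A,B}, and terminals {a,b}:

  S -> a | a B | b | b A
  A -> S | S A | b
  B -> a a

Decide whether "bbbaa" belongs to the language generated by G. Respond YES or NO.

Convert to CNF:
  S -> T0 B | T1 A | a | b
  A -> S A | T0 B | T1 A | a | b
  B -> T0 T0
  T0 -> a
  T1 -> b

CYK table (by increasing span):
  cell(0,0) b: {A,S,T1}  orig:{A,S}
  cell(1,1) b: {A,S,T1}  orig:{A,S}
  cell(2,2) b: {A,S,T1}  orig:{A,S}
  cell(3,3) a: {A,S,T0}  orig:{A,S}
  cell(4,4) a: {A,S,T0}  orig:{A,S}
  cell(0,1) bb: {A,S}
  cell(1,2) bb: {A,S}
  cell(2,3) ba: {A,S}
  cell(3,4) aa: {A,B}
  cell(0,2) bbb: {A,S}
  cell(1,3) bba: {A,S}
  cell(2,4) baa: {A,S}
  cell(0,3) bbba: {A,S}
  cell(1,4) bbaa: {A,S}
  cell(0,4) bbbaa: {A,S}

S ∈ T[0,4] ⇒ YES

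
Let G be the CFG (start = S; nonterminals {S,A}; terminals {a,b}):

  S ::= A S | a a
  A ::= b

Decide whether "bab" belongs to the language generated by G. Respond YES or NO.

CNF form of G:
  S -> A S | T0 T0
  A -> b
  T0 -> a

Fill CYK table bottom-up:
  T[0,0] 'b' = {A}
  T[1,1] 'a' = {T0}  orig:{}
  T[2,2] 'b' = {A}
  T[0,1] 'ba' = ∅
  T[1,2] 'ab' = ∅
  T[0,2] 'bab' = ∅

S ∉ T[0,2] ⇒ NO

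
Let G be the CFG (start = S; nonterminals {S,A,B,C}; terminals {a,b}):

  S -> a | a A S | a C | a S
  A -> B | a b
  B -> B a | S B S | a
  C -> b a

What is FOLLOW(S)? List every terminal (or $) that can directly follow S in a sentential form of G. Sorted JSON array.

FIRST iteration:
[1]
  A via A→a b: +{a}
  B via B→a: +{a}
  C via C→b a: +{b}
  S via S→a: +{a}
  FIRST(S)={a}  FIRST(A)={a}  FIRST(B)={a}  FIRST(C)={b}
[2] — fixpoint
  FIRST(S)={a}  FIRST(A)={a}  FIRST(B)={a}  FIRST(C)={b}

FOLLOW iteration:
initialize: $ ∈ FOLLOW(S)
round 1:
  B→B a: FOLLOW(B) ⊇ FIRST(a) = {a}; new: +{a}
  B→S B S: FOLLOW(S) ⊇ FIRST(B) = {a}; new: +{a}
  S→a A S: FOLLOW(A) ⊇ FIRST(S) = {a}; new: +{a}
  S→a C: FOLLOW(C) ⊇ FOLLOW(S) ⊇ {$,a}; new: +{$,a}
  S: {$,a}  A: {a}  B: {a}  C: {$,a}
round 2: done
  S: {$,a}  A: {a}  B: {a}  C: {$,a}

FOLLOW(S) = ["$", "a"]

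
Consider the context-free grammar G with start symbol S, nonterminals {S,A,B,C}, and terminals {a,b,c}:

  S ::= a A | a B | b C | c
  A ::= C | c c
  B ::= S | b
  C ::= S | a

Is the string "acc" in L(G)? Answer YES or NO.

CNF form of G:
  S -> T0 A | T0 B | T1 C | c
  A -> T0 A | T0 B | T1 C | T2 T2 | a | c
  B -> T0 A | T0 B | T1 C | b | c
  C -> T0 A | T0 B | T1 C | a | c
  T0 -> a
  T1 -> b
  T2 -> c

CYK fill:
  T[0,0] 'a' = {A,C,T0}  orig:{A,C}
  T[1,1] 'c' = {A,B,C,S,T2}  orig:{A,B,C,S}
  T[2,2] 'c' = {A,B,C,S,T2}  orig:{A,B,C,S}
  T[0,1] 'ac' = {A,B,C,S}
  T[1,2] 'cc' = {A}
  T[0,2] 'acc' = {A,B,C,S}

S ∈ T[0,2] ⇒ YES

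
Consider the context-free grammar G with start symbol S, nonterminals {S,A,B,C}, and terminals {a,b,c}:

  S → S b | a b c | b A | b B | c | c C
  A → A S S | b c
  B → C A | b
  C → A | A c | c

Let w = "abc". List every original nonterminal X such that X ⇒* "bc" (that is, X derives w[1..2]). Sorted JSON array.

Convert to CNF:
  S -> S T0 | T0 A | T0 B | T1 C | T2 X5 | c
  A -> A X3 | T0 T1
  B -> C A | b
  C -> A T1 | A X4 | T0 T1 | c
  T0 -> b
  T1 -> c
  T2 -> a
  X3 -> S S
  X4 -> S S
  X5 -> T0 T1

Fill CYK table bottom-up (cells [i..j] with 1 ≤ i ≤ j ≤ 2 only):
  [1..1]={B,T0}  "b"  orig:{B}
  [2..2]={C,S,T1}  "c"  orig:{C,S}
  [1..2]={A,C,X5}  "bc"  orig:{A,C}

Original NTs in T[1,2] deriving "bc": ["A", "C"]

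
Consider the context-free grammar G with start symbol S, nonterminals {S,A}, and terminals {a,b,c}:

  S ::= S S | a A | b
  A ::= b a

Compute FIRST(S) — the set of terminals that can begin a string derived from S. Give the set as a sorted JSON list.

Compute FIRST by fixpoint:
iter 1:
  A via A→b a: +{b}
  S via S→a A: +{a}
  S via S→b: +{b}
  FIRST(S)={a,b}  FIRST(A)={b}
iter 2: — fixpoint
  FIRST(S)={a,b}  FIRST(A)={b}

FIRST(S) = ["a", "b"]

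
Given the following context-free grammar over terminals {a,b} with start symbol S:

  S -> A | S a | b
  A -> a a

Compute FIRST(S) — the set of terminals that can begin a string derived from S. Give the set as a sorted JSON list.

FIRST sets, iterate to fixpoint:
round 1:
  A via A→a a: +{a}
  S via S→A: +{a}
  S via S→b: +{b}
  S: {a,b}  A: {a}
round 2: done
  S: {a,b}  A: {a}

FIRST(S) = ["a", "b"]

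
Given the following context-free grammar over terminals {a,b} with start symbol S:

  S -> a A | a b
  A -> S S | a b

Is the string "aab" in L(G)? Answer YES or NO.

Convert to CNF:
  S -> T0 A | T0 T1
  A -> S S | T0 T1
  T0 -> a
  T1 -> b

CYK table (by increasing span):
  [0..0]={T0}  "a"  orig:{}
  [1..1]={T0}  "a"  orig:{}
  [2..2]={T1}  "b"  orig:{}
  [0..1]=∅  "aa"
  [1..2]={A,S}  "ab"
  [0..2]={S}  "aab"

S ∈ T[0,2] ⇒ YES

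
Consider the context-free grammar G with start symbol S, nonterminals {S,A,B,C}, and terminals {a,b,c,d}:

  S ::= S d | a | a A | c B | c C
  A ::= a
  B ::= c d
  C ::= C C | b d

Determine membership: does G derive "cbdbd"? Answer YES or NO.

Convert to CNF:
  S -> S T1 | T0 B | T0 C | T3 A | a
  A -> a
  B -> T0 T1
  C -> C C | T2 T1
  T0 -> c
  T1 -> d
  T2 -> b
  T3 -> a

CYK table (by increasing span):
  cell(0,0) c: {T0}  orig:{}
  cell(1,1) b: {T2}  orig:{}
  cell(2,2) d: {T1}  orig:{}
  cell(3,3) b: {T2}  orig:{}
  cell(4,4) d: {T1}  orig:{}
  cell(0,1) cb: ∅
  cell(1,2) bd: {C}
  cell(2,3) db: ∅
  cell(3,4) bd: {C}
  cell(0,2) cbd: {S}
  cell(1,3) bdb: ∅
  cell(2,4) dbd: ∅
  cell(0,3) cbdb: ∅
  cell(1,4) bdbd: {C}
  cell(0,4) cbdbd: {S}

S ∈ T[0,4] ⇒ YES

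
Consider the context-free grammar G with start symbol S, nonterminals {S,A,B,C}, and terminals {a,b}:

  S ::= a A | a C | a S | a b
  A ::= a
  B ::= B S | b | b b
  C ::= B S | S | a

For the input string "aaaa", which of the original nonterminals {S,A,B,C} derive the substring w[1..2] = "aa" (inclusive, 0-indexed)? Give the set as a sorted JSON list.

Convert to CNF:
  S -> T1 A | T1 C | T1 S | T1 T0
  A -> a
  B -> B S | T0 T0 | b
  C -> B S | T1 A | T1 C | T1 S | T1 T0 | a
  T0 -> b
  T1 -> a

CYK table (by increasing span), restricted to cells inside w[1..2]:
  [1..1]={A,C,T1}  "a"  orig:{A,C}
  [2..2]={A,C,T1}  "a"  orig:{A,C}
  [1..2]={C,S}  "aa"

Original NTs in T[1,2] deriving "aa": ["C", "S"]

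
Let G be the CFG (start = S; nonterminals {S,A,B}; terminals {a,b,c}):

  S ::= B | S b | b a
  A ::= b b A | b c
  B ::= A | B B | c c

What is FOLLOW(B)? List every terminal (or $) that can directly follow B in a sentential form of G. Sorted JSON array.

FIRST sets, iterate to fixpoint:
iter 1:
  A via A→b b A: +{b}
  B via B→A: +{b}
  B via B→c c: +{c}
  S via S→B: +{b,c}
  S: {b,c}  A: {b}  B: {b,c}
iter 2: done
  S: {b,c}  A: {b}  B: {b,c}

Compute FOLLOW by fixpoint:
seed FOLLOW(S) with $
pass 1:
  B→B B: FOLLOW(B) ⊇ FIRST(B) = {b,c}; new: +{b,c}
  S→B: FOLLOW(B) ⊇ FOLLOW(S) ⊇ {$}; new: +{$}
  S→S b: FOLLOW(S) ⊇ FIRST(b) = {b}; new: +{b}
  FOLLOW(S)={$,b}  FOLLOW(A)={}  FOLLOW(B)={$,b,c}
pass 2:
  B→A: FOLLOW(A) ⊇ FOLLOW(B) ⊇ {$,b,c}; new: +{$,b,c}
  FOLLOW(S)={$,b}  FOLLOW(A)={$,b,c}  FOLLOW(B)={$,b,c}
pass 3: done
  FOLLOW(S)={$,b}  FOLLOW(A)={$,b,c}  FOLLOW(B)={$,b,c}

FOLLOW(B) = ["$", "b", "c"]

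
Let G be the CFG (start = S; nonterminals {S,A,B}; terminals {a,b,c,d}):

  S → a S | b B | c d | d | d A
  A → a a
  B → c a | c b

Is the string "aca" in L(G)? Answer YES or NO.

Convert to CNF:
  S -> T0 S | T1 T3 | T2 B | T3 A | d
  A -> T0 T0
  B -> T1 T0 | T1 T2
  T0 -> a
  T1 -> c
  T2 -> b
  T3 -> d

CYK table (by increasing span):
  T[0,0] 'a' = {T0}  orig:{}
  T[1,1] 'c' = {T1}  orig:{}
  T[2,2] 'a' = {T0}  orig:{}
  T[0,1] 'ac' = ∅
  T[1,2] 'ca' = {B}
  T[0,2] 'aca' = ∅

S ∉ T[0,2] ⇒ NO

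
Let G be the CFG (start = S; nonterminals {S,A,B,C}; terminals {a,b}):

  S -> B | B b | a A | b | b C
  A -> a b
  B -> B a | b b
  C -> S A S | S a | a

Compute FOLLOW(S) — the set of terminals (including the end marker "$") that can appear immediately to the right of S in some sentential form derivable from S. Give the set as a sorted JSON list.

FIRST sets, iterate to fixpoint:
round 1:
  A via A→a b: +{a}
  B via B→b b: +{b}
  C via C→a: +{a}
  S via S→B: +{b}
  S via S→a A: +{a}
  FIRST(S)={a,b}  FIRST(A)={a}  FIRST(B)={b}  FIRST(C)={a}
round 2:
  C via C→S A S: +{b}
  FIRST(S)={a,b}  FIRST(A)={a}  FIRST(B)={b}  FIRST(C)={a,b}
round 3: (stable)
  FIRST(S)={a,b}  FIRST(A)={a}  FIRST(B)={b}  FIRST(C)={a,b}

FOLLOW sets:
initialize: $ ∈ FOLLOW(S)
round 1:
  B→B a: FOLLOW(B) ⊇ FIRST(a) = {a}; new: +{a}
  C→S A S: FOLLOW(S) ⊇ FIRST(A) = {a}; new: +{a}
  C→S A S: FOLLOW(A) ⊇ FIRST(S) = {a,b}; new: +{a,b}
  S→B: FOLLOW(B) ⊇ FOLLOW(S) ⊇ {$,a}; new: +{$}
  S→B b: FOLLOW(B) ⊇ FIRST(b) = {b}; new: +{b}
  S→a A: FOLLOW(A) ⊇ FOLLOW(S) ⊇ {$,a}; new: +{$}
  S→b C: FOLLOW(C) ⊇ FOLLOW(S) ⊇ {$,a}; new: +{$,a}
  FOLLOW(S)={$,a}  FOLLOW(A)={$,a,b}  FOLLOW(B)={$,a,b}  FOLLOW(C)={$,a}
round 2: (no change)
  FOLLOW(S)={$,a}  FOLLOW(A)={$,a,b}  FOLLOW(B)={$,a,b}  FOLLOW(C)={$,a}

FOLLOW(S) = ["$", "a"]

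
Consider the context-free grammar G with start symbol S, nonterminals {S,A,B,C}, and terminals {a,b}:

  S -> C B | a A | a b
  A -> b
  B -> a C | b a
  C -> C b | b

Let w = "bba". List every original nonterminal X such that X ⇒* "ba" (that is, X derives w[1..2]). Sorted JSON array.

CNF form of G:
  S -> C B | T0 A | T0 T1
  A -> b
  B -> T0 C | T1 T0
  C -> C T1 | b
  T0 -> a
  T1 -> b

CYK table (by increasing span) (cells [i..j] with 1 ≤ i ≤ j ≤ 2 only):
  T[1,1] 'b' = {A,C,T1}  orig:{A,C}
  T[2,2] 'a' = {T0}  orig:{}
  T[1,2] 'ba' = {B}

Original NTs in T[1,2] deriving "ba": ["B"]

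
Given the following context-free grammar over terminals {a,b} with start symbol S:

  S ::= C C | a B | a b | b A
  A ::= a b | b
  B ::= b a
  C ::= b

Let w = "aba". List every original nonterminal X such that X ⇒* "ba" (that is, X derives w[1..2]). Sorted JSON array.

CNF form of G:
  S -> C C | T0 B | T0 T1 | T1 A
  A -> T0 T1 | b
  B -> T1 T0
  C -> b
  T0 -> a
  T1 -> b

CYK table (by increasing span) (cells [i..j] with 1 ≤ i ≤ j ≤ 2 only):
  [1..1]={A,C,T1}  "b"  orig:{A,C}
  [2..2]={T0}  "a"  orig:{}
  [1..2]={B}  "ba"

Original NTs in T[1,2] deriving "ba": ["B"]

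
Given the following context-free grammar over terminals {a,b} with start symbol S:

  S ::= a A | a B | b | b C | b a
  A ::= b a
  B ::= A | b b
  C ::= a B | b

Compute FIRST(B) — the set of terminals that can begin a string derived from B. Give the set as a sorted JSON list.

FIRST sets, iterate to fixpoint:
pass 1:
  A via A→b a: +{b}
  B via B→A: +{b}
  C via C→a B: +{a}
  C via C→b: +{b}
  S via S→a A: +{a}
  S via S→b: +{b}
  S: {a,b}  A: {b}  B: {b}  C: {a,b}
pass 2: — fixpoint
  S: {a,b}  A: {b}  B: {b}  C: {a,b}

FIRST(B) = ["b"]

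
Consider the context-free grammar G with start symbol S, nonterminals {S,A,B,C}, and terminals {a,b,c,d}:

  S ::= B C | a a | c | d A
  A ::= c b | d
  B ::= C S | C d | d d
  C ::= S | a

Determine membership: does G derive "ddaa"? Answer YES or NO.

CNF form of G:
  S -> B C | T2 A | T3 T3 | c
  A -> T0 T1 | d
  B -> C S | C T2 | T2 T2
  C -> B C | T2 A | T3 T3 | a | c
  T0 -> c
  T1 -> b
  T2 -> d
  T3 -> a

CYK table (by increasing span):
  cell(0,0) d: {A,T2}  orig:{A}
  cell(1,1) d: {A,T2}  orig:{A}
  cell(2,2) a: {C,T3}  orig:{C}
  cell(3,3) a: {C,T3}  orig:{C}
  cell(0,1) dd: {B,C,S}
  cell(1,2) da: ∅
  cell(2,3) aa: {C,S}
  cell(0,2) dda: {C,S}
  cell(1,3) daa: ∅
  cell(0,3) ddaa: {B,C,S}

S ∈ T[0,3] ⇒ YES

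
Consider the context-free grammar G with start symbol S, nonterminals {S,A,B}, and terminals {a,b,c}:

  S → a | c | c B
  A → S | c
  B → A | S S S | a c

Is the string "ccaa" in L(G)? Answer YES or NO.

Convert to CNF:
  S -> T0 B | a | c
  A -> T0 B | a | c
  B -> S X2 | T0 B | T1 T0 | a | c
  T0 -> c
  T1 -> a
  X2 -> S S

Fill CYK table bottom-up:
  [0..0]={A,B,S,T0}  "c"  orig:{A,B,S}
  [1..1]={A,B,S,T0}  "c"  orig:{A,B,S}
  [2..2]={A,B,S,T1}  "a"  orig:{A,B,S}
  [3..3]={A,B,S,T1}  "a"  orig:{A,B,S}
  [0..1]={A,B,S,X2}  "cc"  orig:{A,B,S}
  [1..2]={A,B,S,X2}  "ca"  orig:{A,B,S}
  [2..3]={X2}  "aa"  orig:{}
  [0..2]={A,B,S,X2}  "cca"  orig:{A,B,S}
  [1..3]={B,X2}  "caa"  orig:{B}
  [0..3]={A,B,S,X2}  "ccaa"  orig:{A,B,S}

S ∈ T[0,3] ⇒ YES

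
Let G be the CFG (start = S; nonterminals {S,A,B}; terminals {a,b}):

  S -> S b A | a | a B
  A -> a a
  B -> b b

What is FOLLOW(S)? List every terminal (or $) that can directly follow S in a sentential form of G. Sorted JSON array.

FIRST sets, iterate to fixpoint:
[1]
  A via A→a a: +{a}
  B via B→b b: +{b}
  S via S→a: +{a}
  FIRST(S)={a}  FIRST(A)={a}  FIRST(B)={b}
[2] done
  FIRST(S)={a}  FIRST(A)={a}  FIRST(B)={b}

FOLLOW iteration:
FOLLOW(S) := {$}
round 1:
  S→S b A: FOLLOW(S) ⊇ FIRST(b) = {b}; new: +{b}
  S→S b A: FOLLOW(A) ⊇ FOLLOW(S) ⊇ {$,b}; new: +{$,b}
  S→a B: FOLLOW(B) ⊇ FOLLOW(S) ⊇ {$,b}; new: +{$,b}
  FOLLOW(S)={$,b}  FOLLOW(A)={$,b}  FOLLOW(B)={$,b}
round 2: (no change)
  FOLLOW(S)={$,b}  FOLLOW(A)={$,b}  FOLLOW(B)={$,b}

FOLLOW(S) = ["$", "b"]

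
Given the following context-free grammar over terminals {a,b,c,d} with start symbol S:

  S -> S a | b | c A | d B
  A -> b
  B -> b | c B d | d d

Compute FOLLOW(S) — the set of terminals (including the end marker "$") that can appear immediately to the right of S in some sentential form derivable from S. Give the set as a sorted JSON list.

FIRST iteration:
iter 1:
  A via A→b: +{b}
  B via B→b: +{b}
  B via B→c B d: +{c}
  B via B→d d: +{d}
  S via S→b: +{b}
  S via S→c A: +{c}
  S via S→d B: +{d}
  FIRST(S)={b,c,d}  FIRST(A)={b}  FIRST(B)={b,c,d}
iter 2: done
  FIRST(S)={b,c,d}  FIRST(A)={b}  FIRST(B)={b,c,d}

FOLLOW sets:
seed FOLLOW(S) with $
pass 1:
  B→c B d: FOLLOW(B) ⊇ FIRST(d) = {d}; new: +{d}
  S→S a: FOLLOW(S) ⊇ FIRST(a) = {a}; new: +{a}
  S→c A: FOLLOW(A) ⊇ FOLLOW(S) ⊇ {$,a}; new: +{$,a}
  S→d B: FOLLOW(B) ⊇ FOLLOW(S) ⊇ {$,a}; new: +{$,a}
  FOLLOW(S)={$,a}  FOLLOW(A)={$,a}  FOLLOW(B)={$,a,d}
pass 2: (no change)
  FOLLOW(S)={$,a}  FOLLOW(A)={$,a}  FOLLOW(B)={$,a,d}

FOLLOW(S) = ["$", "a"]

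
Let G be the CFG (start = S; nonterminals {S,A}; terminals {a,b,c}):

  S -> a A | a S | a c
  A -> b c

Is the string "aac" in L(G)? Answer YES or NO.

CNF form of G:
  S -> T2 A | T2 S | T2 T1
  A -> T0 T1
  T0 -> b
  T1 -> c
  T2 -> a

CYK table (by increasing span):
  [0..0]={T2}  "a"  orig:{}
  [1..1]={T2}  "a"  orig:{}
  [2..2]={T1}  "c"  orig:{}
  [0..1]=∅  "aa"
  [1..2]={S}  "ac"
  [0..2]={S}  "aac"

S ∈ T[0,2] ⇒ YES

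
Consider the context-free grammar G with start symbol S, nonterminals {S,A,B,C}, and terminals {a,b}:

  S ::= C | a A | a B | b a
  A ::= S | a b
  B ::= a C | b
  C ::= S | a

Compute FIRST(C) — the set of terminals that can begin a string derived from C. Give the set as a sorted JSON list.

FIRST iteration:
pass 1:
  A via A→a b: +{a}
  B via B→a C: +{a}
  B via B→b: +{b}
  C via C→a: +{a}
  S via S→C: +{a}
  S via S→b a: +{b}
  FIRST[S]={a,b}  FIRST[A]={a}  FIRST[B]={a,b}  FIRST[C]={a}
pass 2:
  A via A→S: +{b}
  C via C→S: +{b}
  FIRST[S]={a,b}  FIRST[A]={a,b}  FIRST[B]={a,b}  FIRST[C]={a,b}
pass 3: (stable)
  FIRST[S]={a,b}  FIRST[A]={a,b}  FIRST[B]={a,b}  FIRST[C]={a,b}

FIRST(C) = ["a", "b"]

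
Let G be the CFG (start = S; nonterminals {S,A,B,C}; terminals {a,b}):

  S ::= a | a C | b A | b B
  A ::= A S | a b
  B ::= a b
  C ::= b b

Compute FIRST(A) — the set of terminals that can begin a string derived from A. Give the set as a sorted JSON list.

Compute FIRST by fixpoint:
[1]
  A via A→a b: +{a}
  B via B→a b: +{a}
  C via C→b b: +{b}
  S via S→a: +{a}
  S via S→b A: +{b}
  FIRST(S)={a,b}  FIRST(A)={a}  FIRST(B)={a}  FIRST(C)={b}
[2] done
  FIRST(S)={a,b}  FIRST(A)={a}  FIRST(B)={a}  FIRST(C)={b}

FIRST(A) = ["a"]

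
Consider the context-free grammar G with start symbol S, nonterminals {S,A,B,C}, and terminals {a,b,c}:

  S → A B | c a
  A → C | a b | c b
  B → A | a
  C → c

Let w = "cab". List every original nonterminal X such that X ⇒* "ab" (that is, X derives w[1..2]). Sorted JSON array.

Convert to CNF:
  S -> A B | T2 T0
  A -> T0 T1 | T2 T1 | c
  B -> T0 T1 | T2 T1 | a | c
  C -> c
  T0 -> a
  T1 -> b
  T2 -> c

CYK fill (cells [i..j] with 1 ≤ i ≤ j ≤ 2 only):
  T[1,1] 'a' = {B,T0}  orig:{B}
  T[2,2] 'b' = {T1}  orig:{}
  T[1,2] 'ab' = {A,B}

Original NTs in T[1,2] deriving "ab": ["A", "B"]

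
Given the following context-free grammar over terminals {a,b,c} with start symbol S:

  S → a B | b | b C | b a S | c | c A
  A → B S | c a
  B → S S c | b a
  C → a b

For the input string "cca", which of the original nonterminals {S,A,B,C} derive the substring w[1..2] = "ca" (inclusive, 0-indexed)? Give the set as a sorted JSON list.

Convert to CNF:
  S -> T0 A | T1 B | T2 C | T2 X4 | b | c
  A -> B S | T0 T1
  B -> S X3 | T2 T1
  C -> T1 T2
  T0 -> c
  T1 -> a
  T2 -> b
  X3 -> S T0
  X4 -> T1 S

CYK fill (cells [i..j] with 1 ≤ i ≤ j ≤ 2 only):
  [1..1]={S,T0}  "c"  orig:{S}
  [2..2]={T1}  "a"  orig:{}
  [1..2]={A}  "ca"

Original NTs in T[1,2] deriving "ca": ["A"]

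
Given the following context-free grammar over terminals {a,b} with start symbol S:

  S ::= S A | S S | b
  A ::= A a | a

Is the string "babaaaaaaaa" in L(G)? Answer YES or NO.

Convert to CNF:
  S -> S A | S S | b
  A -> A T0 | a
  T0 -> a

CYK table (by increasing span):
  [0..0]={S}  "b"
  [1..1]={A,T0}  "a"  orig:{A}
  [2..2]={S}  "b"
  [3..3]={A,T0}  "a"  orig:{A}
  [4..4]={A,T0}  "a"  orig:{A}
  [5..5]={A,T0}  "a"  orig:{A}
  [6..6]={A,T0}  "a"  orig:{A}
  [7..7]={A,T0}  "a"  orig:{A}
  [8..8]={A,T0}  "a"  orig:{A}
  [9..9]={A,T0}  "a"  orig:{A}
  [10..10]={A,T0}  "a"  orig:{A}
  [0..1]={S}  "ba"
  [1..2]=∅  "ab"
  [2..3]={S}  "ba"
  [3..4]={A}  "aa"
  [4..5]={A}  "aa"
  [5..6]={A}  "aa"
  [6..7]={A}  "aa"
  [7..8]={A}  "aa"
  [8..9]={A}  "aa"
  [9..10]={A}  "aa"
  [0..2]={S}  "bab"
  [1..3]=∅  "aba"
  [2..4]={S}  "baa"
  [3..5]={A}  "aaa"
  [4..6]={A}  "aaa"
  [5..7]={A}  "aaa"
  [6..8]={A}  "aaa"
  [7..9]={A}  "aaa"
  [8..10]={A}  "aaa"
  [0..3]={S}  "baba"
  [1..4]=∅  "abaa"
  [2..5]={S}  "baaa"
  [3..6]={A}  "aaaa"
  [4..7]={A}  "aaaa"
  [5..8]={A}  "aaaa"
  [6..9]={A}  "aaaa"
  [7..10]={A}  "aaaa"
  [0..4]={S}  "babaa"
  [1..5]=∅  "abaaa"
  [2..6]={S}  "baaaa"
  [3..7]={A}  "aaaaa"
  [4..8]={A}  "aaaaa"
  [5..9]={A}  "aaaaa"
  [6..10]={A}  "aaaaa"
  [0..5]={S}  "babaaa"
  [1..6]=∅  "abaaaa"
  [2..7]={S}  "baaaaa"
  [3..8]={A}  "aaaaaa"
  [4..9]={A}  "aaaaaa"
  [5..10]={A}  "aaaaaa"
  [0..6]={S}  "babaaaa"
  [1..7]=∅  "abaaaaa"
  [2..8]={S}  "baaaaaa"
  [3..9]={A}  "aaaaaaa"
  [4..10]={A}  "aaaaaaa"
  [0..7]={S}  "babaaaaa"
  [1..8]=∅  "abaaaaaa"
  [2..9]={S}  "baaaaaaa"
  [3..10]={A}  "aaaaaaaa"
  [0..8]={S}  "babaaaaaa"
  [1..9]=∅  "abaaaaaaa"
  [2..10]={S}  "baaaaaaaa"
  [0..9]={S}  "babaaaaaaa"
  [1..10]=∅  "abaaaaaaaa"
  [0..10]={S}  "babaaaaaaaa"

S ∈ T[0,10] ⇒ YES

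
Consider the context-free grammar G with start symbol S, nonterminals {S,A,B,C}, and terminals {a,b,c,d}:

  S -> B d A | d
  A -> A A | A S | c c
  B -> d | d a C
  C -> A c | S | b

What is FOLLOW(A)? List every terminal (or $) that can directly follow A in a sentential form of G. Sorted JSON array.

Compute FIRST by fixpoint:
[1]
  A via A→c c: +{c}
  B via B→d: +{d}
  C via C→A c: +{c}
  C via C→b: +{b}
  S via S→B d A: +{d}
  S: {d}  A: {c}  B: {d}  C: {b,c}
[2]
  C via C→S: +{d}
  S: {d}  A: {c}  B: {d}  C: {b,c,d}
[3] (stable)
  S: {d}  A: {c}  B: {d}  C: {b,c,d}

FOLLOW sets:
seed FOLLOW(S) with $
round 1:
  A→A A: FOLLOW(A) ⊇ FIRST(A) = {c}; new: +{c}
  A→A S: FOLLOW(A) ⊇ FIRST(S) = {d}; new: +{d}
  A→A S: FOLLOW(S) ⊇ FOLLOW(A) ⊇ {c,d}; new: +{c,d}
  S→B d A: FOLLOW(B) ⊇ FIRST(d) = {d}; new: +{d}
  S→B d A: FOLLOW(A) ⊇ FOLLOW(S) ⊇ {$,c,d}; new: +{$}
  FOLLOW(S)={$,c,d}  FOLLOW(A)={$,c,d}  FOLLOW(B)={d}  FOLLOW(C)={}
round 2:
  B→d a C: FOLLOW(C) ⊇ FOLLOW(B) ⊇ {d}; new: +{d}
  FOLLOW(S)={$,c,d}  FOLLOW(A)={$,c,d}  FOLLOW(B)={d}  FOLLOW(C)={d}
round 3: (no change)
  FOLLOW(S)={$,c,d}  FOLLOW(A)={$,c,d}  FOLLOW(B)={d}  FOLLOW(C)={d}

FOLLOW(A) = ["$", "c", "d"]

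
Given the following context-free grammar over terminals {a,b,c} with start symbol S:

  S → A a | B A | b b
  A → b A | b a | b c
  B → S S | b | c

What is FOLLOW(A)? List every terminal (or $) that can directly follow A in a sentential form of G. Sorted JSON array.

FIRST iteration:
iter 1:
  A via A→b A: +{b}
  B via B→b: +{b}
  B via B→c: +{c}
  S via S→A a: +{b}
  S via S→B A: +{c}
  FIRST(S)={b,c}  FIRST(A)={b}  FIRST(B)={b,c}
iter 2: — fixpoint
  FIRST(S)={b,c}  FIRST(A)={b}  FIRST(B)={b,c}

FOLLOW iteration:
FOLLOW(S) := {$}
[1]
  B→S S: FOLLOW(S) ⊇ FIRST(S) = {b,c}; new: +{b,c}
  S→A a: FOLLOW(A) ⊇ FIRST(a) = {a}; new: +{a}
  S→B A: FOLLOW(B) ⊇ FIRST(A) = {b}; new: +{b}
  S→B A: FOLLOW(A) ⊇ FOLLOW(S) ⊇ {$,b,c}; new: +{$,b,c}
  S: {$,b,c}  A: {$,a,b,c}  B: {b}
[2] (stable)
  S: {$,b,c}  A: {$,a,b,c}  B: {b}

FOLLOW(A) = ["$", "a", "b", "c"]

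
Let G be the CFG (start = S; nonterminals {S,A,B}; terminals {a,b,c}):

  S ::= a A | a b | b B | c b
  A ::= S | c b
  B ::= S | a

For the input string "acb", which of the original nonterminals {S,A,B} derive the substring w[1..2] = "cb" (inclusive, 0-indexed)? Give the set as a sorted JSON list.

CNF form of G:
  S -> T0 A | T0 T1 | T1 B | T2 T1
  A -> T0 A | T0 T1 | T1 B | T2 T1
  B -> T0 A | T0 T1 | T1 B | T2 T1 | a
  T0 -> a
  T1 -> b
  T2 -> c

Fill CYK table bottom-up (cells [i..j] with 1 ≤ i ≤ j ≤ 2 only):
  cell(1,1) c: {T2}  orig:{}
  cell(2,2) b: {T1}  orig:{}
  cell(1,2) cb: {A,B,S}

Original NTs in T[1,2] deriving "cb": ["A", "B", "S"]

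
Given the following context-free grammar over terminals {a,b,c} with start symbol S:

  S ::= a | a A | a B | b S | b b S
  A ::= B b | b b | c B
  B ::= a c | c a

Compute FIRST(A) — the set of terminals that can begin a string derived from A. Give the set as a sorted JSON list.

FIRST sets, iterate to fixpoint:
pass 1:
  A via A→b b: +{b}
  A via A→c B: +{c}
  B via B→a c: +{a}
  B via B→c a: +{c}
  S via S→a: +{a}
  S via S→b S: +{b}
  FIRST(S)={a,b}  FIRST(A)={b,c}  FIRST(B)={a,c}
pass 2:
  A via A→B b: +{a}
  FIRST(S)={a,b}  FIRST(A)={a,b,c}  FIRST(B)={a,c}
pass 3: — fixpoint
  FIRST(S)={a,b}  FIRST(A)={a,b,c}  FIRST(B)={a,c}

FIRST(A) = ["a", "b", "c"]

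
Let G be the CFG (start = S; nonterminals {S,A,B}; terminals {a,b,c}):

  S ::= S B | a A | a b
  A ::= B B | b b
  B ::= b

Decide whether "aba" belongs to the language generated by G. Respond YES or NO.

Convert to CNF:
  S -> S B | T1 A | T1 T0
  A -> B B | T0 T0
  B -> b
  T0 -> b
  T1 -> a

CYK table (by increasing span):
  [0..0]={T1}  "a"  orig:{}
  [1..1]={B,T0}  "b"  orig:{B}
  [2..2]={T1}  "a"  orig:{}
  [0..1]={S}  "ab"
  [1..2]=∅  "ba"
  [0..2]=∅  "aba"

S ∉ T[0,2] ⇒ NO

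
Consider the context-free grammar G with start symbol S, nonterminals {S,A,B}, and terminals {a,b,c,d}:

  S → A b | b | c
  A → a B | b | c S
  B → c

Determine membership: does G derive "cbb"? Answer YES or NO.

Convert to CNF:
  S -> A T2 | b | c
  A -> T0 B | T1 S | b
  B -> c
  T0 -> a
  T1 -> c
  T2 -> b

CYK fill:
  T[0,0] 'c' = {B,S,T1}  orig:{B,S}
  T[1,1] 'b' = {A,S,T2}  orig:{A,S}
  T[2,2] 'b' = {A,S,T2}  orig:{A,S}
  T[0,1] 'cb' = {A}
  T[1,2] 'bb' = {S}
  T[0,2] 'cbb' = {A,S}

S ∈ T[0,2] ⇒ YES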